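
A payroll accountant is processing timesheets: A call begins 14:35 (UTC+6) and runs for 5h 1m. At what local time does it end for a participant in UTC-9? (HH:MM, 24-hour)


Start: 14:35 in UTC+6
Step 1 - add duration:
  minutes: 35 + 1 = 36
  hours: 14 + 5 + 0 = 19
  end in UTC+6: 19:36
Step 2 - convert UTC+6 -> UTC-9:
  offset difference: -9 - (6) = -15 hours
  19 + (-15) = 4 -> mod 24 = 4
Result: 04:36 in UTC-9

04:36


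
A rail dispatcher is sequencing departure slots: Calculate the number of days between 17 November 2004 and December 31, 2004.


Start: November 17, 2004
End: December 31, 2004
Days left in November: 13
December: 31
Sum of remaining months: 31
Total: 13 + 31 = 44

44


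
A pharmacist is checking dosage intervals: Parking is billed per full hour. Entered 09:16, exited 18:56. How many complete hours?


Start: 09:16
End: 18:56
Hour difference: 18 - 9 = 9 hours
Minute difference: 56 - 16 = 40 minutes
Total minutes: 580
Complete hours: 580 / 60 = 9 (remainder 40)

9


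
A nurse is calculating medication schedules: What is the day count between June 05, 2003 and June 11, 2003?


Start date: 2003-06-05
End date: 2003-06-11
Jun 2003: +6 days
Total: 6 days

6


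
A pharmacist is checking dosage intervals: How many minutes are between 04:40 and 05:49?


Start time: 04:40 = 280 minutes from midnight
End time: 05:49 = 349 minutes from midnight
Difference: 349 - 280 = 69 minutes
That is 1 hours and 9 minutes

69


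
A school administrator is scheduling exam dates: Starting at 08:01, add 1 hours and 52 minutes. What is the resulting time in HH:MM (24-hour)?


Start time: 08:01
Adding: 1 hours 52 minutes
Minutes: 1 + 52 = 53
Hours: 8 + 1 + 0 = 9
Result: 09:53

09:53


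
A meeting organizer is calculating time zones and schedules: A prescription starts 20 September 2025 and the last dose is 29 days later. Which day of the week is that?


Start: 2025-09-20 (Saturday)
Step 1 - find target date: add 29 days
  2025-09-20 + 29 days = 2025-10-19
Step 2 - day of week:
  29 mod 7 = 1
  Saturday + 1 days -> Sunday
Result: Sunday (2025-10-19)

Sunday


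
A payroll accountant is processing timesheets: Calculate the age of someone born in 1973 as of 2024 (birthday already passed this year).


Birth year: 1973
Current year: 2024
Age = current year - birth year
Age = 2024 - 1973 = 51

51


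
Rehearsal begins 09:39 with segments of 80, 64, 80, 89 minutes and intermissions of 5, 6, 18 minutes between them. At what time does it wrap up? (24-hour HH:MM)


Start: 09:39 = 579 min from midnight
  after task 1 (80 min): 10:59
  after break (5 min): 11:04
  after task 2 (64 min): 12:08
  after break (6 min): 12:14
  after task 3 (80 min): 13:34
  after break (18 min): 13:52
  after task 4 (89 min): 15:21
Total elapsed: 342 minutes
End time: 15:21

15:21


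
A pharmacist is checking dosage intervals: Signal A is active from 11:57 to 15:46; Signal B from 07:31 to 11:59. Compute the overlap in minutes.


Interval A: [717, 946] minutes from midnight
Interval B: [451, 719] minutes from midnight
Overlap start = max(717, 451) = 717
Overlap end = min(946, 719) = 719
Overlap = 719 - 717 = 2 minutes

2


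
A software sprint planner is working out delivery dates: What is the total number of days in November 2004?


Month: November
Year: 2004
November is a 30-day month
Total: 30 days

30


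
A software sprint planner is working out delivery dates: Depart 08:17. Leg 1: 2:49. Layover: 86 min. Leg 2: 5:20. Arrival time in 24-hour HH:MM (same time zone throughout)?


Depart: 08:17
Leg 1: +169 min -> 11:06
Layover: +86 min -> 12:32
Leg 2: +320 min -> 17:52
Total travel: 575 minutes = 9h 35m
Arrival: 17:52

17:52


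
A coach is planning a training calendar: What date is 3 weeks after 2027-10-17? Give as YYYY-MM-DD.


Start: 2027-10-17
Weeks to add: 3
Convert to days: 3 x 7 = 21 days
Add 21 days to 2027-10-17
Result: 2027-11-07

2027-11-07


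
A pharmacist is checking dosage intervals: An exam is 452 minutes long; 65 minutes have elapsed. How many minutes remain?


Total budget: 452 minutes
Time used: 65 minutes
Remaining: 452 - 65 = 387 minutes
Percent used: 14.4%
Percent remaining: 85.6%

387


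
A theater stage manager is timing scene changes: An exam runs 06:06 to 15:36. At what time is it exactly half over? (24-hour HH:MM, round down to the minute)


Start time: 06:06 = 366 minutes from midnight
End time: 15:36 = 936 minutes from midnight
Sum: 366 + 936 = 1302
Midpoint: 1302 / 2 = 651 minutes
Convert: 651 / 60 = 10 hours, 51 minutes
Result: 10:51

10:51


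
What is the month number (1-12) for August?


Calendar month order:
7. July
8. August <--
9. September
August is month number 8

8


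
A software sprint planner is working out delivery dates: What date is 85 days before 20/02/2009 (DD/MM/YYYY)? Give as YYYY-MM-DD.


Start: 2009-02-20
Subtracting 85 days
Days already passed in February: 20
After going back through February: 65 more days to subtract
January 2009: 31 days, 34 remaining
December 2008: 31 days, 3 remaining
November 2008 has 30 days, need 3
Result: 2008-11-27

2008-11-27


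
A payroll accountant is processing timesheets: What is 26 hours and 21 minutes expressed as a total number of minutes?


Hours: 26
Minutes: 21
Convert hours to minutes: 26 x 60 = 1560
Add remaining minutes: 1560 + 21 = 1581

1581


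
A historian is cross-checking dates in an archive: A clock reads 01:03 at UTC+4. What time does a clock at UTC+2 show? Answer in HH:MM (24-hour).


Local time: 01:03 at UTC+4 (offset 4h)
Target zone: UTC+2 (offset 2h)
Difference: 2 - (4) = -2 hours
Calculation: 1 + (-2) = -1
Wraparound: (-1) mod 24 = 23
Result: 23:03

23:03


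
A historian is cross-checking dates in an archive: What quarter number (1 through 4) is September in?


Month: September (month 9)
Q1: January-March (months 1-3)
Q2: April-June (months 4-6)
Q3: July-September (months 7-9)
Q4: October-December (months 10-12)
Month 9 falls in Q3

3


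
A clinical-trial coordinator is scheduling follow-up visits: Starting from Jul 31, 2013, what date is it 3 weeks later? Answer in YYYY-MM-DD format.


Start: 2013-07-31
Weeks to add: 3
Convert to days: 3 x 7 = 21 days
Add 21 days to 2013-07-31
Result: 2013-08-21

2013-08-21


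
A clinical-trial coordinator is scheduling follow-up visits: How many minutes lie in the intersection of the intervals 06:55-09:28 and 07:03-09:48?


Interval A: [415, 568] minutes from midnight
Interval B: [423, 588] minutes from midnight
Overlap start = max(415, 423) = 423
Overlap end = min(568, 588) = 568
Overlap = 568 - 423 = 145 minutes

145


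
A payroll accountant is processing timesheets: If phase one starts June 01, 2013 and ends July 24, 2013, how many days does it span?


Start date: 2013-06-01
End date: 2013-07-24
Jun 2013: +30 days
Jul 2013: +23 days
Total: 53 days

53


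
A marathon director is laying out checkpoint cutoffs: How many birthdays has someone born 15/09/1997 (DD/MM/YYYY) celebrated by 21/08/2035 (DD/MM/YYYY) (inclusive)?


Birth: 1997-09-15
Reference: 2035-08-21
Year difference: 2035 - 1997 = 38
Has birthday (09-15) occurred by 08-21? No
Birthday not yet reached this year -> subtract 1
Age in full years: 37

37


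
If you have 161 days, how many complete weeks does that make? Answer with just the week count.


Total days: 161
Days per week: 7
Division: 161 / 7 = 23 remainder 0
Complete weeks: 23
Remaining days: 0

23


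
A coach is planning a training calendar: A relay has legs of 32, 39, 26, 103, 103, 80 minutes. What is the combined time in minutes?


Durations: 32, 39, 26, 103, 103, 80
Running sum: 32
+ 39 = 71
+ 26 = 97
+ 103 = 200
+ 103 = 303
+ 80 = 383
Total duration: 383 minutes
That is 6 hours and 23 minutes

383


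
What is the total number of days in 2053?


Year: 2053
Check leap year rules:
Divisible by 4? No
2053 is not a leap year
Days: 365

365


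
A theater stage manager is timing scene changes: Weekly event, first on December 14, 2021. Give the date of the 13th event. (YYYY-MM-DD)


First occurrence: 2021-12-14 (occurrence 1)
Each occurrence is 7 days after the previous.
Occurrence 13 is 12 weeks after the first.
12 weeks = 84 days
2021-12-14 + 84 days = 2022-03-08

2022-03-08


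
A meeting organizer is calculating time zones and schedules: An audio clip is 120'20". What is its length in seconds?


Minutes: 120
Seconds: 20
Convert minutes to seconds: 120 x 60 = 7200
Add remaining seconds: 7200 + 20 = 7220

7220


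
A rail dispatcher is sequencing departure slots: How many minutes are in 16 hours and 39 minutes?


Hours: 16
Extra minutes: 39
Minutes per hour: 60
Hours to minutes: 16 x 60 = 960
Total: 960 + 39 = 999

999


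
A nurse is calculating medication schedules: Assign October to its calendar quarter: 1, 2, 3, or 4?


Month: October (month 10)
Q1: January-March (months 1-3)
Q2: April-June (months 4-6)
Q3: July-September (months 7-9)
Q4: October-December (months 10-12)
Month 10 falls in Q4

4


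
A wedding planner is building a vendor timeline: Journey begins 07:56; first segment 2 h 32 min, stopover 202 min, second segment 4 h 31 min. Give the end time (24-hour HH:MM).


Depart: 07:56
Leg 1: +152 min -> 10:28
Layover: +202 min -> 13:50
Leg 2: +271 min -> 18:21
Total travel: 625 minutes = 10h 25m
Arrival: 18:21

18:21


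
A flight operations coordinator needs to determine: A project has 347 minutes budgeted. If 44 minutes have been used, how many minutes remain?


Total budget: 347 minutes
Time used: 44 minutes
Remaining: 347 - 44 = 303 minutes
Percent used: 12.7%
Percent remaining: 87.3%

303


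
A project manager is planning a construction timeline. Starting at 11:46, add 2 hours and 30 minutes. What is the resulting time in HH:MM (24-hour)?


Start time: 11:46
Adding: 2 hours 30 minutes
Minutes: 46 + 30 = 76
Minute overflow: 76 >= 60, so carry 1 hour, minutes = 16
Hours: 11 + 2 + 1 = 14
Result: 14:16

14:16


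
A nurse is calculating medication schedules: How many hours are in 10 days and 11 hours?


Days: 10
Extra hours: 11
Hours per day: 24
Days to hours: 10 x 24 = 240
Total: 240 + 11 = 251

251


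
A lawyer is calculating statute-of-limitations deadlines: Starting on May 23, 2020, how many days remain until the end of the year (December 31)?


Start: May 23, 2020
End: December 31, 2020
Days left in May: 8
June: 30
July: 31
August: 31
September: 30
... plus remaining months
Sum of remaining months: 214
Total: 8 + 214 = 222

222


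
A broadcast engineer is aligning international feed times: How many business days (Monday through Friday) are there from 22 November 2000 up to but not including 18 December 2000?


Start: 2000-11-22 (Wednesday)
End (exclusive): 2000-12-18 (Monday)
Total calendar days: 26
Full weeks: 26 // 7 = 3 -> 15 weekdays
Remaining 5 days starting on Wednesday:
  Wed(w), Thu(w), Fri(w), Sat(-), Sun(-) -> 3 weekdays
Total business days: 15 + 3 = 18

18


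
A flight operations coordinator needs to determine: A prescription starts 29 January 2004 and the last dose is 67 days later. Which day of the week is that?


Start: 2004-01-29 (Thursday)
Step 1 - find target date: add 67 days
  2004-01-29 + 67 days = 2004-04-05
Step 2 - day of week:
  67 mod 7 = 4
  Thursday + 4 days -> Monday
Result: Monday (2004-04-05)

Monday


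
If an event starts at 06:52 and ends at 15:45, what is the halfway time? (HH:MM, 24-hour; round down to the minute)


Start time: 06:52 = 412 minutes from midnight
End time: 15:45 = 945 minutes from midnight
Sum: 412 + 945 = 1357
Midpoint: 1357 / 2 = 678 minutes
Convert: 678 / 60 = 11 hours, 18 minutes
Result: 11:18

11:18


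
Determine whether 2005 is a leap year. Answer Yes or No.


Year: 2005
Divisible by 4? 2005 / 4 = 501.25 -> No
Not divisible by 4, so NOT a leap year

No


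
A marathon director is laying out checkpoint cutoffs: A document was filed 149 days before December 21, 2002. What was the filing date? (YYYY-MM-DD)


Start: 2002-12-21
Subtracting 149 days
Days already passed in December: 21
After going back through December: 128 more days to subtract
November 2002: 30 days, 98 remaining
October 2002: 31 days, 67 remaining
September 2002: 30 days, 37 remaining
August 2002: 31 days, 6 remaining
Result: 2002-07-25

2002-07-25


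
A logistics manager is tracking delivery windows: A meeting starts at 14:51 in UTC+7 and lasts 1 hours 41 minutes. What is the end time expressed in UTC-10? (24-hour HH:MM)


Start: 14:51 in UTC+7
Step 1 - add duration:
  minutes: 51 + 41 = 92 (carry 1h)
  hours: 14 + 1 + 1 = 16
  end in UTC+7: 16:32
Step 2 - convert UTC+7 -> UTC-10:
  offset difference: -10 - (7) = -17 hours
  16 + (-17) = -1 -> mod 24 = 23
Result: 23:32 in UTC-10

23:32


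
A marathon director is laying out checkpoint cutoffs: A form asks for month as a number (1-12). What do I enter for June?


Calendar month order:
5. May
6. June <--
7. July
June is month number 6

6


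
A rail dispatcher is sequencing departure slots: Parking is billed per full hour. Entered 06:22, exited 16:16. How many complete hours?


Start: 06:22
End: 16:16
Hour difference: 16 - 6 = 10 hours
Minute difference: 16 - 22 = -6 minutes
Total minutes: 594
Complete hours: 594 / 60 = 9 (remainder 54)

9


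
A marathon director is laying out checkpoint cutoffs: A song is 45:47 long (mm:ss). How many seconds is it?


Minutes: 45
Extra seconds: 47
Seconds per minute: 60
Minutes to seconds: 45 x 60 = 2700
Total: 2700 + 47 = 2747

2747


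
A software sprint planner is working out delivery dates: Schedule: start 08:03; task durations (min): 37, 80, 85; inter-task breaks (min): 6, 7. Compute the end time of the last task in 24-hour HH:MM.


Start: 08:03 = 483 min from midnight
  after task 1 (37 min): 08:40
  after break (6 min): 08:46
  after task 2 (80 min): 10:06
  after break (7 min): 10:13
  after task 3 (85 min): 11:38
Total elapsed: 215 minutes
End time: 11:38

11:38


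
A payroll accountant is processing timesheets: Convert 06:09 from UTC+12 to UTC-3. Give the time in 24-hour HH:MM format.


Local time: 06:09 at UTC+12 (offset 12h)
Target zone: UTC-3 (offset -3h)
Difference: -3 - (12) = -15 hours
Calculation: 6 + (-15) = -9
Wraparound: (-9) mod 24 = 15
Result: 15:09

15:09


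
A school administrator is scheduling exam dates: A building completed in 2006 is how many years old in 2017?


Birth year: 2006
Current year: 2017
Age = current year - birth year
Age = 2017 - 2006 = 11

11


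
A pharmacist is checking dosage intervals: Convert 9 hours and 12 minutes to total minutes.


Hours: 9
Minutes: 12
Convert hours to minutes: 9 x 60 = 540
Add remaining minutes: 540 + 12 = 552

552


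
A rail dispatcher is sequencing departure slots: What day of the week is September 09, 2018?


Date: 2018-09-09
January 1, 2018 is a Monday
Day of year: 252
Offset from Jan 1: 251 days
251 mod 7 = 6
Result: Sunday

Sunday


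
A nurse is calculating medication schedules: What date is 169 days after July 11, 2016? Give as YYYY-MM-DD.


Start: 2016-07-11
Adding 169 days
Days remaining in July: 20
After July: 149 days still to add
August 2016: 31 days, 118 remaining
September 2016: 30 days, 88 remaining
October 2016: 31 days, 57 remaining
November 2016: 30 days, 27 remaining
Result: 2016-12-27

2016-12-27


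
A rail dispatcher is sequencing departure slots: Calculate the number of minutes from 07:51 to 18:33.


Start time: 07:51 = 471 minutes from midnight
End time: 18:33 = 1113 minutes from midnight
Difference: 1113 - 471 = 642 minutes
That is 10 hours and 42 minutes

642


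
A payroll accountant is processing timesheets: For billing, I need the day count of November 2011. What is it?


Month: November
Year: 2011
November is a 30-day month
Total: 30 days

30


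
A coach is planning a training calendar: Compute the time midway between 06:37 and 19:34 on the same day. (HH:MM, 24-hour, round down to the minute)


Start time: 06:37 = 397 minutes from midnight
End time: 19:34 = 1174 minutes from midnight
Sum: 397 + 1174 = 1571
Midpoint: 1571 / 2 = 785 minutes
Convert: 785 / 60 = 13 hours, 5 minutes
Result: 13:05

13:05


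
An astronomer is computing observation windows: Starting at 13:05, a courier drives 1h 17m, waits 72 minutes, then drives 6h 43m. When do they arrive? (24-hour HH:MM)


Depart: 13:05
Leg 1: +77 min -> 14:22
Layover: +72 min -> 15:34
Leg 2: +403 min -> 22:17
Total travel: 552 minutes = 9h 12m
Arrival: 22:17

22:17


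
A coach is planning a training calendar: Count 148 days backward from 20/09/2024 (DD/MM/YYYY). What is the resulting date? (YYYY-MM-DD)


Start: 2024-09-20
Subtracting 148 days
Days already passed in September: 20
After going back through September: 128 more days to subtract
August 2024: 31 days, 97 remaining
July 2024: 31 days, 66 remaining
June 2024: 30 days, 36 remaining
May 2024: 31 days, 5 remaining
Result: 2024-04-25

2024-04-25


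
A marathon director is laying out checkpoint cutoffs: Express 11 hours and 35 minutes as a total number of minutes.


Hours: 11
Extra minutes: 35
Minutes per hour: 60
Hours to minutes: 11 x 60 = 660
Total: 660 + 35 = 695

695


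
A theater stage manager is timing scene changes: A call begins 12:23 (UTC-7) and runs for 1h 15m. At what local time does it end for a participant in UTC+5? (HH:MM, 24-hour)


Start: 12:23 in UTC-7
Step 1 - add duration:
  minutes: 23 + 15 = 38
  hours: 12 + 1 + 0 = 13
  end in UTC-7: 13:38
Step 2 - convert UTC-7 -> UTC+5:
  offset difference: 5 - (-7) = 12 hours
  13 + (12) = 25 -> mod 24 = 1
Result: 01:38 in UTC+5

01:38


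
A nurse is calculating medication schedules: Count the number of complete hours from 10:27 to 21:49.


Start: 10:27
End: 21:49
Hour difference: 21 - 10 = 11 hours
Minute difference: 49 - 27 = 22 minutes
Total minutes: 682
Complete hours: 682 / 60 = 11 (remainder 22)

11


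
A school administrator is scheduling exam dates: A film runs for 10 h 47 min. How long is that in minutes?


Hours: 10
Minutes: 47
Convert hours to minutes: 10 x 60 = 600
Add remaining minutes: 600 + 47 = 647

647


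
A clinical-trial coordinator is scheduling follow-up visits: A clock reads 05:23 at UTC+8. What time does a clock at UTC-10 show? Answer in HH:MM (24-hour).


Local time: 05:23 at UTC+8 (offset 8h)
Target zone: UTC-10 (offset -10h)
Difference: -10 - (8) = -18 hours
Calculation: 5 + (-18) = -13
Wraparound: (-13) mod 24 = 11
Result: 11:23

11:23


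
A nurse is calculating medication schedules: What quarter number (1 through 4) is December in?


Month: December (month 12)
Q1: January-March (months 1-3)
Q2: April-June (months 4-6)
Q3: July-September (months 7-9)
Q4: October-December (months 10-12)
Month 12 falls in Q4

4


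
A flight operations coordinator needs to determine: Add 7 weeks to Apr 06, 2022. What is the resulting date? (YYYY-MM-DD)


Start: 2022-04-06
Weeks to add: 7
Convert to days: 7 x 7 = 49 days
Add 49 days to 2022-04-06
Result: 2022-05-25

2022-05-25


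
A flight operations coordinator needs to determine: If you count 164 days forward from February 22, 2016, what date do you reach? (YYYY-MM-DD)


Start: 2016-02-22
Adding 164 days
Days remaining in February: 7
After February: 157 days still to add
March 2016: 31 days, 126 remaining
April 2016: 30 days, 96 remaining
May 2016: 31 days, 65 remaining
June 2016: 30 days, 35 remaining
Result: 2016-08-04

2016-08-04


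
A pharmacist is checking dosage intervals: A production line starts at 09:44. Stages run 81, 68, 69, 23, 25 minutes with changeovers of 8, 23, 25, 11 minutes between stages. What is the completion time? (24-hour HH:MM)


Start: 09:44 = 584 min from midnight
  after task 1 (81 min): 11:05
  after break (8 min): 11:13
  after task 2 (68 min): 12:21
  after break (23 min): 12:44
  after task 3 (69 min): 13:53
  after break (25 min): 14:18
  after task 4 (23 min): 14:41
  after break (11 min): 14:52
  after task 5 (25 min): 15:17
Total elapsed: 333 minutes
End time: 15:17

15:17


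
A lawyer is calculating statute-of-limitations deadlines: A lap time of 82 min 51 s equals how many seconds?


Minutes: 82
Seconds: 51
Convert minutes to seconds: 82 x 60 = 4920
Add remaining seconds: 4920 + 51 = 4971

4971


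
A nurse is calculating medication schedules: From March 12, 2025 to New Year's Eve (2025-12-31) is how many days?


Start: March 12, 2025
End: December 31, 2025
Days left in March: 19
April: 30
May: 31
June: 30
July: 31
... plus remaining months
Sum of remaining months: 275
Total: 19 + 275 = 294

294


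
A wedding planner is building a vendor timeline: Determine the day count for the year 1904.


Year: 1904
Check leap year rules:
Divisible by 4? Yes
Divisible by 100? No
1904 is a leap year
Days: 366

366


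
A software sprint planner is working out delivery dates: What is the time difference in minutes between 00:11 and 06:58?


Start time: 00:11 = 11 minutes from midnight
End time: 06:58 = 418 minutes from midnight
Difference: 418 - 11 = 407 minutes
That is 6 hours and 47 minutes

407


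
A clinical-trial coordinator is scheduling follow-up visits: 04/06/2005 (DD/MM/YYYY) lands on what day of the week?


Date: 2005-06-04
January 1, 2005 is a Saturday
Day of year: 155
Offset from Jan 1: 154 days
154 mod 7 = 0
Result: Saturday

Saturday


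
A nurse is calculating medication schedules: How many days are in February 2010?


Month: February
Year: 2010
2010 is not a leap year
February has 28 days
Total: 28 days

28


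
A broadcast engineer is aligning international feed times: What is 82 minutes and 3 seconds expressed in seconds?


Minutes: 82
Extra seconds: 3
Seconds per minute: 60
Minutes to seconds: 82 x 60 = 4920
Total: 4920 + 3 = 4923

4923


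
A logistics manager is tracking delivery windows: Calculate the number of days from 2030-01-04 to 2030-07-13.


Start date: 2030-01-04
End date: 2030-07-13
Jan 2030: +28 days
Feb 2030: +28 days
Mar 2030: +31 days
... (4 more months)
Total: 190 days

190


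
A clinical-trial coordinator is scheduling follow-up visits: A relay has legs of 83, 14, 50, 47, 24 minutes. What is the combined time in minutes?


Durations: 83, 14, 50, 47, 24
Running sum: 83
+ 14 = 97
+ 50 = 147
+ 47 = 194
+ 24 = 218
Total duration: 218 minutes
That is 3 hours and 38 minutes

218


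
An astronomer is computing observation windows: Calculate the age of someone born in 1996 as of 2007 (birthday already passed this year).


Birth year: 1996
Current year: 2007
Age = current year - birth year
Age = 2007 - 1996 = 11

11


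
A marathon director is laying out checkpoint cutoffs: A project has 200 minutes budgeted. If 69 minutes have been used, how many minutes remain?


Total budget: 200 minutes
Time used: 69 minutes
Remaining: 200 - 69 = 131 minutes
Percent used: 34.5%
Percent remaining: 65.5%

131


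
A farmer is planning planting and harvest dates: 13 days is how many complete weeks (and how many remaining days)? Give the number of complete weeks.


Total days: 13
Days per week: 7
Division: 13 / 7 = 1 remainder 6
Complete weeks: 1
Remaining days: 6

1


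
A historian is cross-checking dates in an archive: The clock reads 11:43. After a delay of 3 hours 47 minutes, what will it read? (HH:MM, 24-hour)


Start time: 11:43
Adding: 3 hours 47 minutes
Minutes: 43 + 47 = 90
Minute overflow: 90 >= 60, so carry 1 hour, minutes = 30
Hours: 11 + 3 + 1 = 15
Result: 15:30

15:30


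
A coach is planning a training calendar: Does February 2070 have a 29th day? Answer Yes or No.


Year: 2070
Divisible by 4? 2070 / 4 = 517.5 -> No
Not divisible by 4, so NOT a leap year

No


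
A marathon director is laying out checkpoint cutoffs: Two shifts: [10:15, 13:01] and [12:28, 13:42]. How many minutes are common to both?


Interval A: [615, 781] minutes from midnight
Interval B: [748, 822] minutes from midnight
Overlap start = max(615, 748) = 748
Overlap end = min(781, 822) = 781
Overlap = 781 - 748 = 33 minutes

33


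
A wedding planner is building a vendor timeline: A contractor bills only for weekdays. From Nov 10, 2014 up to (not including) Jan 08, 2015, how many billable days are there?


Start: 2014-11-10 (Monday)
End (exclusive): 2015-01-08 (Thursday)
Total calendar days: 59
Full weeks: 59 // 7 = 8 -> 40 weekdays
Remaining 3 days starting on Monday:
  Mon(w), Tue(w), Wed(w) -> 3 weekdays
Total business days: 40 + 3 = 43

43


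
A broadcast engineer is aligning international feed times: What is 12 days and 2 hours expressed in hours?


Days: 12
Extra hours: 2
Hours per day: 24
Days to hours: 12 x 24 = 288
Total: 288 + 2 = 290

290


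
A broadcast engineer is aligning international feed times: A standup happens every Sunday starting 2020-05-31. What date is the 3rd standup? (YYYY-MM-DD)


First occurrence: 2020-05-31 (occurrence 1)
Each occurrence is 7 days after the previous.
Occurrence 3 is 2 weeks after the first.
2 weeks = 14 days
2020-05-31 + 14 days = 2020-06-14

2020-06-14


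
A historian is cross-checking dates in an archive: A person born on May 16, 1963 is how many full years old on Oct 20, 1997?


Birth: 1963-05-16
Reference: 1997-10-20
Year difference: 1997 - 1963 = 34
Has birthday (05-16) occurred by 10-20? Yes
Age in full years: 34

34


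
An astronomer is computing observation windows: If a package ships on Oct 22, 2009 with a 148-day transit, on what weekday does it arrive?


Start: 2009-10-22 (Thursday)
Step 1 - find target date: add 148 days
  2009-10-22 + 148 days = 2010-03-19
Step 2 - day of week:
  148 mod 7 = 1
  Thursday + 1 days -> Friday
Result: Friday (2010-03-19)

Friday


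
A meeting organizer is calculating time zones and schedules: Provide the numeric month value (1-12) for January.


Calendar month order:
1. January <--
2. February
January is month number 1

1


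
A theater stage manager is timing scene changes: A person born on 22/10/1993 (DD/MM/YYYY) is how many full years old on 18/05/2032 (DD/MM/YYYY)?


Birth: 1993-10-22
Reference: 2032-05-18
Year difference: 2032 - 1993 = 39
Has birthday (10-22) occurred by 05-18? No
Birthday not yet reached this year -> subtract 1
Age in full years: 38

38


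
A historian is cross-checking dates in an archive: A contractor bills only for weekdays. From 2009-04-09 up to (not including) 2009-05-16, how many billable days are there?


Start: 2009-04-09 (Thursday)
End (exclusive): 2009-05-16 (Saturday)
Total calendar days: 37
Full weeks: 37 // 7 = 5 -> 25 weekdays
Remaining 2 days starting on Thursday:
  Thu(w), Fri(w) -> 2 weekdays
Total business days: 25 + 2 = 27

27


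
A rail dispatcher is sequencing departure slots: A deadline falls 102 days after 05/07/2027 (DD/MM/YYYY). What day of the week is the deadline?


Start: 2027-07-05 (Monday)
Step 1 - find target date: add 102 days
  2027-07-05 + 102 days = 2027-10-15
Step 2 - day of week:
  102 mod 7 = 4
  Monday + 4 days -> Friday
Result: Friday (2027-10-15)

Friday


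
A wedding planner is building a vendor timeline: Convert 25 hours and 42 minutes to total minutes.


Hours: 25
Extra minutes: 42
Minutes per hour: 60
Hours to minutes: 25 x 60 = 1500
Total: 1500 + 42 = 1542

1542


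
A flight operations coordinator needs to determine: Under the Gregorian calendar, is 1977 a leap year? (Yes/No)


Year: 1977
Divisible by 4? 1977 / 4 = 494.25 -> No
Not divisible by 4, so NOT a leap year

No


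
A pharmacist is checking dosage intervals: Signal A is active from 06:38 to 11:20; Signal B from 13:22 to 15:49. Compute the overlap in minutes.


Interval A: [398, 680] minutes from midnight
Interval B: [802, 949] minutes from midnight
Overlap start = max(398, 802) = 802
Overlap end = min(680, 949) = 680
End <= start, so the intervals do not overlap: 0 minutes

0


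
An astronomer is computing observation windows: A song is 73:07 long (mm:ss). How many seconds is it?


Minutes: 73
Extra seconds: 7
Seconds per minute: 60
Minutes to seconds: 73 x 60 = 4380
Total: 4380 + 7 = 4387

4387


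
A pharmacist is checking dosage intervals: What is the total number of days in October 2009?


Month: October
Year: 2009
October is a 31-day month
Total: 31 days

31


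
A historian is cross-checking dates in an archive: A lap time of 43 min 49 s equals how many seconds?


Minutes: 43
Seconds: 49
Convert minutes to seconds: 43 x 60 = 2580
Add remaining seconds: 2580 + 49 = 2629

2629


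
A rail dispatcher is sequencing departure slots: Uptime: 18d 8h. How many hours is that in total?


Days: 18
Extra hours: 8
Hours per day: 24
Days to hours: 18 x 24 = 432
Total: 432 + 8 = 440

440


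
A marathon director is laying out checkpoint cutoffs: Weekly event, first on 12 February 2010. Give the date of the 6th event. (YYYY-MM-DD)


First occurrence: 2010-02-12 (occurrence 1)
Each occurrence is 7 days after the previous.
Occurrence 6 is 5 weeks after the first.
5 weeks = 35 days
2010-02-12 + 35 days = 2010-03-19

2010-03-19


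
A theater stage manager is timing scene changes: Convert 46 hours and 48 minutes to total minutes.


Hours: 46
Minutes: 48
Convert hours to minutes: 46 x 60 = 2760
Add remaining minutes: 2760 + 48 = 2808

2808


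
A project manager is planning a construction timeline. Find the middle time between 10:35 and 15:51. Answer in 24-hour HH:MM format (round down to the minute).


Start time: 10:35 = 635 minutes from midnight
End time: 15:51 = 951 minutes from midnight
Sum: 635 + 951 = 1586
Midpoint: 1586 / 2 = 793 minutes
Convert: 793 / 60 = 13 hours, 13 minutes
Result: 13:13

13:13


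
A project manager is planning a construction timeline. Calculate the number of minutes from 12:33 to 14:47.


Start time: 12:33 = 753 minutes from midnight
End time: 14:47 = 887 minutes from midnight
Difference: 887 - 753 = 134 minutes
That is 2 hours and 14 minutes

134


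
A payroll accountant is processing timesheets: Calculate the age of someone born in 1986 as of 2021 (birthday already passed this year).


Birth year: 1986
Current year: 2021
Age = current year - birth year
Age = 2021 - 1986 = 35

35


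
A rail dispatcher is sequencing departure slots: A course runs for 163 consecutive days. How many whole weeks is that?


Total days: 163
Days per week: 7
Division: 163 / 7 = 23 remainder 2
Complete weeks: 23
Remaining days: 2

23


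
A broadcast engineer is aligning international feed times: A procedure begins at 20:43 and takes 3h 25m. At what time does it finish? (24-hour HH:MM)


Start time: 20:43
Adding: 3 hours 25 minutes
Minutes: 43 + 25 = 68
Minute overflow: 68 >= 60, so carry 1 hour, minutes = 8
Hours: 20 + 3 + 1 = 24
Hour wraparound: 24 mod 24 = 0
Result: 00:08

00:08


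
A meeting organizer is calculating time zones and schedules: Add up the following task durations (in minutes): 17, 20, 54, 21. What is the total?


Durations: 17, 20, 54, 21
Running sum: 17
+ 20 = 37
+ 54 = 91
+ 21 = 112
Total duration: 112 minutes
That is 1 hours and 52 minutes

112


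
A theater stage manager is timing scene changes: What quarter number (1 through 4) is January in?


Month: January (month 1)
Q1: January-March (months 1-3)
Q2: April-June (months 4-6)
Q3: July-September (months 7-9)
Q4: October-December (months 10-12)
Month 1 falls in Q1

1


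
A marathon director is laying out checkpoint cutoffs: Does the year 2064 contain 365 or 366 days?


Year: 2064
Check leap year rules:
Divisible by 4? Yes
Divisible by 100? No
2064 is a leap year
Days: 366

366


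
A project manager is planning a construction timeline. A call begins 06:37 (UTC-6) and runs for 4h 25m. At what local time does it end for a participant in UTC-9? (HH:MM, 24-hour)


Start: 06:37 in UTC-6
Step 1 - add duration:
  minutes: 37 + 25 = 62 (carry 1h)
  hours: 6 + 4 + 1 = 11
  end in UTC-6: 11:02
Step 2 - convert UTC-6 -> UTC-9:
  offset difference: -9 - (-6) = -3 hours
  11 + (-3) = 8 -> mod 24 = 8
Result: 08:02 in UTC-9

08:02


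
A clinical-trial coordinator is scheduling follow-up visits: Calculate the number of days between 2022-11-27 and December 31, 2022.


Start: November 27, 2022
End: December 31, 2022
Days left in November: 3
December: 31
Sum of remaining months: 31
Total: 3 + 31 = 34

34


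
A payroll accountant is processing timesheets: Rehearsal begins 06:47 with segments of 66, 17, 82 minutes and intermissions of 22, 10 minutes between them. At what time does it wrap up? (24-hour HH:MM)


Start: 06:47 = 407 min from midnight
  after task 1 (66 min): 07:53
  after break (22 min): 08:15
  after task 2 (17 min): 08:32
  after break (10 min): 08:42
  after task 3 (82 min): 10:04
Total elapsed: 197 minutes
End time: 10:04

10:04


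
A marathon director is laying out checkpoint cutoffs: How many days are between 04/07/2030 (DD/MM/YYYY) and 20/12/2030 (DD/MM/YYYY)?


Start date: 2030-07-04
End date: 2030-12-20
Jul 2030: +28 days
Aug 2030: +31 days
Sep 2030: +30 days
... (3 more months)
Total: 169 days

169


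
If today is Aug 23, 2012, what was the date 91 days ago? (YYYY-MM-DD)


Start: 2012-08-23
Subtracting 91 days
Days already passed in August: 23
After going back through August: 68 more days to subtract
July 2012: 31 days, 37 remaining
June 2012: 30 days, 7 remaining
May 2012 has 31 days, need 7
Result: 2012-05-24

2012-05-24


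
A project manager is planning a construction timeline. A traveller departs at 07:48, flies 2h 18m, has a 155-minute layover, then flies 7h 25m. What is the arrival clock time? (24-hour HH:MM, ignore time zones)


Depart: 07:48
Leg 1: +138 min -> 10:06
Layover: +155 min -> 12:41
Leg 2: +445 min -> 20:06
Total travel: 738 minutes = 12h 18m
Arrival: 20:06

20:06


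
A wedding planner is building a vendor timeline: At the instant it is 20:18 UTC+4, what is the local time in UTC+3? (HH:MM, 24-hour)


Local time: 20:18 at UTC+4 (offset 4h)
Target zone: UTC+3 (offset 3h)
Difference: 3 - (4) = -1 hours
Calculation: 20 + (-1) = 19
Result: 19:18

19:18


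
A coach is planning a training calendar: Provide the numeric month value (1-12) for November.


Calendar month order:
10. October
11. November <--
12. December
November is month number 11

11


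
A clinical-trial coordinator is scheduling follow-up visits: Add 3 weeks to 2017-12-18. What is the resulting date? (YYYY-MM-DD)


Start: 2017-12-18
Weeks to add: 3
Convert to days: 3 x 7 = 21 days
Add 21 days to 2017-12-18
Result: 2018-01-08

2018-01-08


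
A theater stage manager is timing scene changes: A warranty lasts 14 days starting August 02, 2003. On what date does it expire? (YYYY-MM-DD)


Start: 2003-08-02
Adding 14 days
Days remaining in August: 29
Result: 2003-08-16

2003-08-16


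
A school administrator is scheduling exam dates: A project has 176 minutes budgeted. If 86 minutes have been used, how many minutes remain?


Total budget: 176 minutes
Time used: 86 minutes
Remaining: 176 - 86 = 90 minutes
Percent used: 48.9%
Percent remaining: 51.1%

90


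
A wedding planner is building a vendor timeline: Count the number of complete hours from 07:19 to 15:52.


Start: 07:19
End: 15:52
Hour difference: 15 - 7 = 8 hours
Minute difference: 52 - 19 = 33 minutes
Total minutes: 513
Complete hours: 513 / 60 = 8 (remainder 33)

8


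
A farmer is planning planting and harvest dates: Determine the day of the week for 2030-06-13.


Date: 2030-06-13
January 1, 2030 is a Tuesday
Day of year: 164
Offset from Jan 1: 163 days
163 mod 7 = 2
Result: Thursday

Thursday


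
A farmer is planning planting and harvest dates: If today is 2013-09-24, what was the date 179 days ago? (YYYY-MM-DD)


Start: 2013-09-24
Subtracting 179 days
Days already passed in September: 24
After going back through September: 155 more days to subtract
August 2013: 31 days, 124 remaining
July 2013: 31 days, 93 remaining
June 2013: 30 days, 63 remaining
May 2013: 31 days, 32 remaining
Result: 2013-03-29

2013-03-29


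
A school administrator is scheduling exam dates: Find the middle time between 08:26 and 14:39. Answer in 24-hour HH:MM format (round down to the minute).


Start time: 08:26 = 506 minutes from midnight
End time: 14:39 = 879 minutes from midnight
Sum: 506 + 879 = 1385
Midpoint: 1385 / 2 = 692 minutes
Convert: 692 / 60 = 11 hours, 32 minutes
Result: 11:32

11:32


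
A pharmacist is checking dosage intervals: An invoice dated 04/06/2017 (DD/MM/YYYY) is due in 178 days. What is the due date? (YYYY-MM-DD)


Start: 2017-06-04
Adding 178 days
Days remaining in June: 26
After June: 152 days still to add
July 2017: 31 days, 121 remaining
August 2017: 31 days, 90 remaining
September 2017: 30 days, 60 remaining
October 2017: 31 days, 29 remaining
Result: 2017-11-29

2017-11-29


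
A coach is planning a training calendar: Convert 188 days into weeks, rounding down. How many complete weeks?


Total days: 188
Days per week: 7
Division: 188 / 7 = 26 remainder 6
Complete weeks: 26
Remaining days: 6

26


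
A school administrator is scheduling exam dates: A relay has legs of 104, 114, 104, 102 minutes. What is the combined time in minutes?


Durations: 104, 114, 104, 102
Running sum: 104
+ 114 = 218
+ 104 = 322
+ 102 = 424
Total duration: 424 minutes
That is 7 hours and 4 minutes

424


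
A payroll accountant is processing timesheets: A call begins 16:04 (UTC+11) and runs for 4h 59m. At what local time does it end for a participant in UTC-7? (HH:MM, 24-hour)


Start: 16:04 in UTC+11
Step 1 - add duration:
  minutes: 4 + 59 = 63 (carry 1h)
  hours: 16 + 4 + 1 = 21
  end in UTC+11: 21:03
Step 2 - convert UTC+11 -> UTC-7:
  offset difference: -7 - (11) = -18 hours
  21 + (-18) = 3 -> mod 24 = 3
Result: 03:03 in UTC-7

03:03


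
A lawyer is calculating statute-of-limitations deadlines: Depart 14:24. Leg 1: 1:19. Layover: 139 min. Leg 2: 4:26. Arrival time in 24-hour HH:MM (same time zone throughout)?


Depart: 14:24
Leg 1: +79 min -> 15:43
Layover: +139 min -> 18:02
Leg 2: +266 min -> 22:28
Total travel: 484 minutes = 8h 4m
Arrival: 22:28

22:28


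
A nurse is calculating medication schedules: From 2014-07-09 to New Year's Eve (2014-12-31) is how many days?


Start: July 09, 2014
End: December 31, 2014
Days left in July: 22
August: 31
September: 30
October: 31
November: 30
... plus remaining months
Sum of remaining months: 153
Total: 22 + 153 = 175

175


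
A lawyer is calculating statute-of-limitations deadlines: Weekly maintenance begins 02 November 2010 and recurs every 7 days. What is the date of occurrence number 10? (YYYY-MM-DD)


First occurrence: 2010-11-02 (occurrence 1)
Each occurrence is 7 days after the previous.
Occurrence 10 is 9 weeks after the first.
9 weeks = 63 days
2010-11-02 + 63 days = 2011-01-04

2011-01-04


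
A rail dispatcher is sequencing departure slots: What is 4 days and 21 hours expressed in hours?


Days: 4
Extra hours: 21
Hours per day: 24
Days to hours: 4 x 24 = 96
Total: 96 + 21 = 117

117


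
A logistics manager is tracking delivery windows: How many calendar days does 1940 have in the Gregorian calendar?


Year: 1940
Check leap year rules:
Divisible by 4? Yes
Divisible by 100? No
1940 is a leap year
Days: 366

366


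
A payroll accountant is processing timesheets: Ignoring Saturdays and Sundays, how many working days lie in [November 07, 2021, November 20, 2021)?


Start: 2021-11-07 (Sunday)
End (exclusive): 2021-11-20 (Saturday)
Total calendar days: 13
Full weeks: 13 // 7 = 1 -> 5 weekdays
Remaining 6 days starting on Sunday:
  Sun(-), Mon(w), Tue(w), Wed(w), Thu(w), Fri(w) -> 5 weekdays
Total business days: 5 + 5 = 10

10


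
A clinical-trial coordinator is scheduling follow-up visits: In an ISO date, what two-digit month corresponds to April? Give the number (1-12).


Calendar month order:
3. March
4. April <--
5. May
April is month number 4

4
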